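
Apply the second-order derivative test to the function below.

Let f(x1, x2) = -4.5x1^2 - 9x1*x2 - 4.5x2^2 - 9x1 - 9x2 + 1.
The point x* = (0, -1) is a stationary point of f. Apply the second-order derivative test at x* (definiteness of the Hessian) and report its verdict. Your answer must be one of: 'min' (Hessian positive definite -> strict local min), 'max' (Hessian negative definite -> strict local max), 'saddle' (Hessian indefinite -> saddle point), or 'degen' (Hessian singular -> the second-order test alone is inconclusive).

Compute the Hessian H = grad^2 f:
  H = [[-9, -9], [-9, -9]]
Verify stationarity: grad f(x*) = H x* + g = (0, 0).
Eigenvalues of H: -18, 0.
H has a zero eigenvalue (singular; negative semidefinite but not definite), so H is neither positive definite, negative definite, nor indefinite. The second-order test alone is inconclusive -> degen.
(Indeed, f is constant along the null direction of H through x*, so x* is not a strict local extremum.)

degen


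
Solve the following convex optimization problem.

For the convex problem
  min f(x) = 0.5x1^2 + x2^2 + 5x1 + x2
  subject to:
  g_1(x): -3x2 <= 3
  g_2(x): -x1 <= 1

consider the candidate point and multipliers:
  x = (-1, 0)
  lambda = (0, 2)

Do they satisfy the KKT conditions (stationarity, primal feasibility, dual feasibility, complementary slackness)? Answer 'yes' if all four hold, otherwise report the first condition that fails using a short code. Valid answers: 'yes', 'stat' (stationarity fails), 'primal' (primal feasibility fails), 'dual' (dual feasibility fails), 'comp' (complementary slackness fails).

Gradient of f: grad f(x) = Q x + c = (4, 1)
Constraint values g_i(x) = a_i^T x - b_i:
  g_1((-1, 0)) = -3
  g_2((-1, 0)) = 0
Stationarity residual: grad f(x) + sum_i lambda_i a_i = (2, 1)
  -> stationarity FAILS
Primal feasibility (all g_i <= 0): OK
Dual feasibility (all lambda_i >= 0): OK
Complementary slackness (lambda_i * g_i(x) = 0 for all i): OK

Verdict: the first failing condition is stationarity -> stat.

stat


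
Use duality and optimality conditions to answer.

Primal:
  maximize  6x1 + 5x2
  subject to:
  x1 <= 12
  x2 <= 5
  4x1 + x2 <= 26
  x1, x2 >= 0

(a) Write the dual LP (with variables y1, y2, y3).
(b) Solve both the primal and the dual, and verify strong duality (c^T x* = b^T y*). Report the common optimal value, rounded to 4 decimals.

The standard primal-dual pair for 'max c^T x s.t. A x <= b, x >= 0' is:
  Dual:  min b^T y  s.t.  A^T y >= c,  y >= 0.

So the dual LP is:
  minimize  12y1 + 5y2 + 26y3
  subject to:
    y1 + 4y3 >= 6
    y2 + y3 >= 5
    y1, y2, y3 >= 0

Solving the primal: x* = (5.25, 5).
  primal value c^T x* = 56.5.
Solving the dual: y* = (0, 3.5, 1.5).
  dual value b^T y* = 56.5.
Strong duality: c^T x* = b^T y*. Confirmed.

56.5


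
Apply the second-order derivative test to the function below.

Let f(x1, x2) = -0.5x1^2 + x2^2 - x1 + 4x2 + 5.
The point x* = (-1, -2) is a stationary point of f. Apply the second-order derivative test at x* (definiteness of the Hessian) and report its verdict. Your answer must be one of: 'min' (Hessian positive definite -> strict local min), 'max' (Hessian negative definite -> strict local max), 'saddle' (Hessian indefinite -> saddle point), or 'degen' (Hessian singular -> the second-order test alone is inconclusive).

Compute the Hessian H = grad^2 f:
  H = [[-1, 0], [0, 2]]
Verify stationarity: grad f(x*) = H x* + g = (0, 0).
Eigenvalues of H: -1, 2.
Eigenvalues have mixed signs, so H is indefinite -> x* is a saddle point.

saddle


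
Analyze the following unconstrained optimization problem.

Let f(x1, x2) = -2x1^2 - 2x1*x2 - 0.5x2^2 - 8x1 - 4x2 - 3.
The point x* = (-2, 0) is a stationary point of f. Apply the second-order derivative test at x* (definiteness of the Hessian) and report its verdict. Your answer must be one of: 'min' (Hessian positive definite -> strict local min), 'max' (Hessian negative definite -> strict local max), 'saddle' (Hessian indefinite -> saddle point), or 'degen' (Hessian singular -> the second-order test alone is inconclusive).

Compute the Hessian H = grad^2 f:
  H = [[-4, -2], [-2, -1]]
Verify stationarity: grad f(x*) = H x* + g = (0, 0).
Eigenvalues of H: -5, 0.
H has a zero eigenvalue (singular; negative semidefinite but not definite), so H is neither positive definite, negative definite, nor indefinite. The second-order test alone is inconclusive -> degen.
(Indeed, f is constant along the null direction of H through x*, so x* is not a strict local extremum.)

degen


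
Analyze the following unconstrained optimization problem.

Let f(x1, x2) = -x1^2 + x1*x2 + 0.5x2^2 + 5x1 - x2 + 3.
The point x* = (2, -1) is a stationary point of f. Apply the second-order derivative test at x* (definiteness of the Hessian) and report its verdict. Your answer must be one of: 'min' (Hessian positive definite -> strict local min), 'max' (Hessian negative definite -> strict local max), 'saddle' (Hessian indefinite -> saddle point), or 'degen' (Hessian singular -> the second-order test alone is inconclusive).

Compute the Hessian H = grad^2 f:
  H = [[-2, 1], [1, 1]]
Verify stationarity: grad f(x*) = H x* + g = (0, 0).
Eigenvalues of H: -2.3028, 1.3028.
Eigenvalues have mixed signs, so H is indefinite -> x* is a saddle point.

saddle


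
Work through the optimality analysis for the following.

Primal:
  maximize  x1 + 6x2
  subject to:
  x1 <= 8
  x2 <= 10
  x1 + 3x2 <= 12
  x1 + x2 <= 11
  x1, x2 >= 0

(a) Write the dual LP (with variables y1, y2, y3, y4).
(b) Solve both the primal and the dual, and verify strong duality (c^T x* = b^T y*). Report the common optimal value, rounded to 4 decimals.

The standard primal-dual pair for 'max c^T x s.t. A x <= b, x >= 0' is:
  Dual:  min b^T y  s.t.  A^T y >= c,  y >= 0.

So the dual LP is:
  minimize  8y1 + 10y2 + 12y3 + 11y4
  subject to:
    y1 + y3 + y4 >= 1
    y2 + 3y3 + y4 >= 6
    y1, y2, y3, y4 >= 0

Solving the primal: x* = (0, 4).
  primal value c^T x* = 24.
Solving the dual: y* = (0, 0, 2, 0).
  dual value b^T y* = 24.
Strong duality: c^T x* = b^T y*. Confirmed.

24


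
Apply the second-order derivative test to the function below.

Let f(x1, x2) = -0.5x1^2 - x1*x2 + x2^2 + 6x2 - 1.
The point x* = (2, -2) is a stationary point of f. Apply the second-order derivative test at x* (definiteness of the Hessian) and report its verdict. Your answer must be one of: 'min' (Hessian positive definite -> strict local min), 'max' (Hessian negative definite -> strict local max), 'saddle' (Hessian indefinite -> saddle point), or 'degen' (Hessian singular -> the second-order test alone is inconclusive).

Compute the Hessian H = grad^2 f:
  H = [[-1, -1], [-1, 2]]
Verify stationarity: grad f(x*) = H x* + g = (0, 0).
Eigenvalues of H: -1.3028, 2.3028.
Eigenvalues have mixed signs, so H is indefinite -> x* is a saddle point.

saddle


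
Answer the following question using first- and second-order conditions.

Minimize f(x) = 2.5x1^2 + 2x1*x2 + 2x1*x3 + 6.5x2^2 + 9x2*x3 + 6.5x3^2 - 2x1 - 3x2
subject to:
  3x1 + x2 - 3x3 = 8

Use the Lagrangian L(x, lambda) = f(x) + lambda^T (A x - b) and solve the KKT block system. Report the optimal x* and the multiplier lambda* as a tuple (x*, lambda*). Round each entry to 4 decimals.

Form the Lagrangian:
  L(x, lambda) = (1/2) x^T Q x + c^T x + lambda^T (A x - b)
Stationarity (grad_x L = 0): Q x + c + A^T lambda = 0.
Primal feasibility: A x = b.

This gives the KKT block system:
  [ Q   A^T ] [ x     ]   [-c ]
  [ A    0  ] [ lambda ] = [ b ]

Solving the linear system:
  x*      = (1.2477, 0.9094, -1.1158)
  lambda* = (-1.2752)
  f(x*)   = 2.4891

x* = (1.2477, 0.9094, -1.1158), lambda* = (-1.2752)


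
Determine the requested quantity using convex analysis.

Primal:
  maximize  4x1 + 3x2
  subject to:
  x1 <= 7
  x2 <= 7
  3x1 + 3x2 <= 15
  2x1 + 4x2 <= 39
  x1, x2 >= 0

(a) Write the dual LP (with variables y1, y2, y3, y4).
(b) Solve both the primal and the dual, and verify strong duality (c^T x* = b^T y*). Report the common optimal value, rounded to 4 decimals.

The standard primal-dual pair for 'max c^T x s.t. A x <= b, x >= 0' is:
  Dual:  min b^T y  s.t.  A^T y >= c,  y >= 0.

So the dual LP is:
  minimize  7y1 + 7y2 + 15y3 + 39y4
  subject to:
    y1 + 3y3 + 2y4 >= 4
    y2 + 3y3 + 4y4 >= 3
    y1, y2, y3, y4 >= 0

Solving the primal: x* = (5, 0).
  primal value c^T x* = 20.
Solving the dual: y* = (0, 0, 1.3333, 0).
  dual value b^T y* = 20.
Strong duality: c^T x* = b^T y*. Confirmed.

20


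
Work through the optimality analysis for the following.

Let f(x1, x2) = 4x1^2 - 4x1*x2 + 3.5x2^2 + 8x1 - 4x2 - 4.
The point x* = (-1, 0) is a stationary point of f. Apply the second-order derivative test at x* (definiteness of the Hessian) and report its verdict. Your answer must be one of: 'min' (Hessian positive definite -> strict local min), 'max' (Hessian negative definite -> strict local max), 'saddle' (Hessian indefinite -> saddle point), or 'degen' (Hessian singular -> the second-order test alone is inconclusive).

Compute the Hessian H = grad^2 f:
  H = [[8, -4], [-4, 7]]
Verify stationarity: grad f(x*) = H x* + g = (0, 0).
Eigenvalues of H: 3.4689, 11.5311.
Both eigenvalues > 0, so H is positive definite -> x* is a strict local min.

min


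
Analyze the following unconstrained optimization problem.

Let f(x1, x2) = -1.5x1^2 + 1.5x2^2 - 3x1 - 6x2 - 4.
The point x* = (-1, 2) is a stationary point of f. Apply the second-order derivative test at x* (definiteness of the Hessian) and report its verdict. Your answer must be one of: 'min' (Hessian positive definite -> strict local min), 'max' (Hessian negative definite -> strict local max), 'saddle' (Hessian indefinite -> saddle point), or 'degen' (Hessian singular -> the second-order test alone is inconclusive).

Compute the Hessian H = grad^2 f:
  H = [[-3, 0], [0, 3]]
Verify stationarity: grad f(x*) = H x* + g = (0, 0).
Eigenvalues of H: -3, 3.
Eigenvalues have mixed signs, so H is indefinite -> x* is a saddle point.

saddle


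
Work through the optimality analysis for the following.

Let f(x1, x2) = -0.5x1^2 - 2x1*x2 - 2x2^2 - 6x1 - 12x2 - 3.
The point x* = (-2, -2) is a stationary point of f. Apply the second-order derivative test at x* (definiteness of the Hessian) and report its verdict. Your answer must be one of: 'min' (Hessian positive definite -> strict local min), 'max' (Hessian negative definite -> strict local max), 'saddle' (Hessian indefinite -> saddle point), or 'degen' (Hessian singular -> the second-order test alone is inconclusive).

Compute the Hessian H = grad^2 f:
  H = [[-1, -2], [-2, -4]]
Verify stationarity: grad f(x*) = H x* + g = (0, 0).
Eigenvalues of H: -5, 0.
H has a zero eigenvalue (singular; negative semidefinite but not definite), so H is neither positive definite, negative definite, nor indefinite. The second-order test alone is inconclusive -> degen.
(Indeed, f is constant along the null direction of H through x*, so x* is not a strict local extremum.)

degen


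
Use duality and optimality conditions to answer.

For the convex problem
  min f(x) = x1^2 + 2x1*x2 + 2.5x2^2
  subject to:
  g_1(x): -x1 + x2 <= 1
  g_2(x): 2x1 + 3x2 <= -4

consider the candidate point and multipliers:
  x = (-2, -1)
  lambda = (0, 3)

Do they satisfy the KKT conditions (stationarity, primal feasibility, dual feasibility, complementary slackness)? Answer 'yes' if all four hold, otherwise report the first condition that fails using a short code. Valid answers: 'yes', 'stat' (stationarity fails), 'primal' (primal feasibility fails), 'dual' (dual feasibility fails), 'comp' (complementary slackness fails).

Gradient of f: grad f(x) = Q x + c = (-6, -9)
Constraint values g_i(x) = a_i^T x - b_i:
  g_1((-2, -1)) = 0
  g_2((-2, -1)) = -3
Stationarity residual: grad f(x) + sum_i lambda_i a_i = (0, 0)
  -> stationarity OK
Primal feasibility (all g_i <= 0): OK
Dual feasibility (all lambda_i >= 0): OK
Complementary slackness (lambda_i * g_i(x) = 0 for all i): FAILS

Verdict: the first failing condition is complementary_slackness -> comp.

comp


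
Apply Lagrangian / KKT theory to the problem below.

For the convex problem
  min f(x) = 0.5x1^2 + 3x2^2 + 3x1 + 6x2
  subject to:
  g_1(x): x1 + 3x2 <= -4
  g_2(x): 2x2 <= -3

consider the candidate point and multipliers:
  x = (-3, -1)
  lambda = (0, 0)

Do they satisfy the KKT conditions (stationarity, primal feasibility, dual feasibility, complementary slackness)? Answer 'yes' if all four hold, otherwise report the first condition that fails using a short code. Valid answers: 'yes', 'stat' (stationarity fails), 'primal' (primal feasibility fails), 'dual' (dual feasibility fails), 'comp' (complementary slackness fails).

Gradient of f: grad f(x) = Q x + c = (0, 0)
Constraint values g_i(x) = a_i^T x - b_i:
  g_1((-3, -1)) = -2
  g_2((-3, -1)) = 1
Stationarity residual: grad f(x) + sum_i lambda_i a_i = (0, 0)
  -> stationarity OK
Primal feasibility (all g_i <= 0): FAILS
Dual feasibility (all lambda_i >= 0): OK
Complementary slackness (lambda_i * g_i(x) = 0 for all i): OK

Verdict: the first failing condition is primal_feasibility -> primal.

primal


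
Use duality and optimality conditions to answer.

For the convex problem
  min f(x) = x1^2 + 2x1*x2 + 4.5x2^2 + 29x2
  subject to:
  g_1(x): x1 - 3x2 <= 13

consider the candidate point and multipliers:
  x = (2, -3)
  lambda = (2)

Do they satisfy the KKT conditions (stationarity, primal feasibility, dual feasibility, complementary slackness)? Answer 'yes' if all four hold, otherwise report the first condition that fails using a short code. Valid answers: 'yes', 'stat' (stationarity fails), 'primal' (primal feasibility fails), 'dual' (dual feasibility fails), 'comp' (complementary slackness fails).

Gradient of f: grad f(x) = Q x + c = (-2, 6)
Constraint values g_i(x) = a_i^T x - b_i:
  g_1((2, -3)) = -2
Stationarity residual: grad f(x) + sum_i lambda_i a_i = (0, 0)
  -> stationarity OK
Primal feasibility (all g_i <= 0): OK
Dual feasibility (all lambda_i >= 0): OK
Complementary slackness (lambda_i * g_i(x) = 0 for all i): FAILS

Verdict: the first failing condition is complementary_slackness -> comp.

comp


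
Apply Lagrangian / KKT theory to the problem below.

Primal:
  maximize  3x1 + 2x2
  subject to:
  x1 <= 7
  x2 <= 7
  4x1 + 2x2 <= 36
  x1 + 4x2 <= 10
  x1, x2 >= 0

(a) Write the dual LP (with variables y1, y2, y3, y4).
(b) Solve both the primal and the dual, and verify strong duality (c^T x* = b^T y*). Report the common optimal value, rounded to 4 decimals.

The standard primal-dual pair for 'max c^T x s.t. A x <= b, x >= 0' is:
  Dual:  min b^T y  s.t.  A^T y >= c,  y >= 0.

So the dual LP is:
  minimize  7y1 + 7y2 + 36y3 + 10y4
  subject to:
    y1 + 4y3 + y4 >= 3
    y2 + 2y3 + 4y4 >= 2
    y1, y2, y3, y4 >= 0

Solving the primal: x* = (7, 0.75).
  primal value c^T x* = 22.5.
Solving the dual: y* = (2.5, 0, 0, 0.5).
  dual value b^T y* = 22.5.
Strong duality: c^T x* = b^T y*. Confirmed.

22.5


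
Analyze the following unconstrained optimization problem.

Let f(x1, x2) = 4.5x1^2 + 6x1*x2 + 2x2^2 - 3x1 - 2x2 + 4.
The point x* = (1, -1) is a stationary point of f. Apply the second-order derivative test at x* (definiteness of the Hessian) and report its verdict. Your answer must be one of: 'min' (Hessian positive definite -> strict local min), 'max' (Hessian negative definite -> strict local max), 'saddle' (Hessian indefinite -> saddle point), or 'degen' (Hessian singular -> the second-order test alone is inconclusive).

Compute the Hessian H = grad^2 f:
  H = [[9, 6], [6, 4]]
Verify stationarity: grad f(x*) = H x* + g = (0, 0).
Eigenvalues of H: 0, 13.
H has a zero eigenvalue (singular; positive semidefinite but not definite), so H is neither positive definite, negative definite, nor indefinite. The second-order test alone is inconclusive -> degen.
(Indeed, f is constant along the null direction of H through x*, so x* is not a strict local extremum.)

degen


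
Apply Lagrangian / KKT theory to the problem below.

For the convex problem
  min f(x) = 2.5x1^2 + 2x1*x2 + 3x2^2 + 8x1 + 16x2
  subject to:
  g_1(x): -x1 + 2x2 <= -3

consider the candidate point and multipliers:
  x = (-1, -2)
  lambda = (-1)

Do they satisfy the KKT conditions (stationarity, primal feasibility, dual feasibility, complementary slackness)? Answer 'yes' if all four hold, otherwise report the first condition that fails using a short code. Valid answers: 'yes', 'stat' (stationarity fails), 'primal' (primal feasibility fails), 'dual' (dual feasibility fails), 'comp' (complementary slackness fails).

Gradient of f: grad f(x) = Q x + c = (-1, 2)
Constraint values g_i(x) = a_i^T x - b_i:
  g_1((-1, -2)) = 0
Stationarity residual: grad f(x) + sum_i lambda_i a_i = (0, 0)
  -> stationarity OK
Primal feasibility (all g_i <= 0): OK
Dual feasibility (all lambda_i >= 0): FAILS
Complementary slackness (lambda_i * g_i(x) = 0 for all i): OK

Verdict: the first failing condition is dual_feasibility -> dual.

dual


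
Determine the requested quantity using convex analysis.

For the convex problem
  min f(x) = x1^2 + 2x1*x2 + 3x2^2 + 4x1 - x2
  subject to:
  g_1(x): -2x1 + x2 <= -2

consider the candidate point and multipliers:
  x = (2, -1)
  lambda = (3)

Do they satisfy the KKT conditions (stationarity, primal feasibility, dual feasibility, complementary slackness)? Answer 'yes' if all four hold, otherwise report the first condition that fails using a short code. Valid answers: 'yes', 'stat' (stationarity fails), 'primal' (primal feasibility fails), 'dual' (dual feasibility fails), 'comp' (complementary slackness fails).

Gradient of f: grad f(x) = Q x + c = (6, -3)
Constraint values g_i(x) = a_i^T x - b_i:
  g_1((2, -1)) = -3
Stationarity residual: grad f(x) + sum_i lambda_i a_i = (0, 0)
  -> stationarity OK
Primal feasibility (all g_i <= 0): OK
Dual feasibility (all lambda_i >= 0): OK
Complementary slackness (lambda_i * g_i(x) = 0 for all i): FAILS

Verdict: the first failing condition is complementary_slackness -> comp.

comp


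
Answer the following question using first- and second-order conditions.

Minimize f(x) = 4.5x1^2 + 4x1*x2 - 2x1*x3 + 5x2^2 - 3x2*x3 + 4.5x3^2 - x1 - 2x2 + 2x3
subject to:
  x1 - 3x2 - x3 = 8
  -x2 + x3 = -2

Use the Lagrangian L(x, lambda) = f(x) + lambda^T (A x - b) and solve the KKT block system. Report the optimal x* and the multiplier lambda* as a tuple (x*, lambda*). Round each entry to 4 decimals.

Form the Lagrangian:
  L(x, lambda) = (1/2) x^T Q x + c^T x + lambda^T (A x - b)
Stationarity (grad_x L = 0): Q x + c + A^T lambda = 0.
Primal feasibility: A x = b.

This gives the KKT block system:
  [ Q   A^T ] [ x     ]   [-c ]
  [ A    0  ] [ lambda ] = [ b ]

Solving the linear system:
  x*      = (0.7283, -1.3179, -3.3179)
  lambda* = (-6.9191, 18.4451)
  f(x*)   = 43.7572

x* = (0.7283, -1.3179, -3.3179), lambda* = (-6.9191, 18.4451)


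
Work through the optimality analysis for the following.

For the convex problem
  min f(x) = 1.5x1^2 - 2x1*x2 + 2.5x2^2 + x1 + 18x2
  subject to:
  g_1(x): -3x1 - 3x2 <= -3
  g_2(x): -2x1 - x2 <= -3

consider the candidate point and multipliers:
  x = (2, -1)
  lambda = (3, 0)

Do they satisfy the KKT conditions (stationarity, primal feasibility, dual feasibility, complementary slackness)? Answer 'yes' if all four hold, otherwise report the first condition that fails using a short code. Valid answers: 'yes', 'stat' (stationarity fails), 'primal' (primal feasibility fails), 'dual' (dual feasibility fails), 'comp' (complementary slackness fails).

Gradient of f: grad f(x) = Q x + c = (9, 9)
Constraint values g_i(x) = a_i^T x - b_i:
  g_1((2, -1)) = 0
  g_2((2, -1)) = 0
Stationarity residual: grad f(x) + sum_i lambda_i a_i = (0, 0)
  -> stationarity OK
Primal feasibility (all g_i <= 0): OK
Dual feasibility (all lambda_i >= 0): OK
Complementary slackness (lambda_i * g_i(x) = 0 for all i): OK

Verdict: yes, KKT holds.

yes


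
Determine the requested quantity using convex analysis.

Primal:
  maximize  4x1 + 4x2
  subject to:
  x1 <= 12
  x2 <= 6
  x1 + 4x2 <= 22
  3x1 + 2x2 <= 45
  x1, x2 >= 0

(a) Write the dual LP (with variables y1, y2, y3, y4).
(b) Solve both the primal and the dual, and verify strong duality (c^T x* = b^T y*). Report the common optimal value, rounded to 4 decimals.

The standard primal-dual pair for 'max c^T x s.t. A x <= b, x >= 0' is:
  Dual:  min b^T y  s.t.  A^T y >= c,  y >= 0.

So the dual LP is:
  minimize  12y1 + 6y2 + 22y3 + 45y4
  subject to:
    y1 + y3 + 3y4 >= 4
    y2 + 4y3 + 2y4 >= 4
    y1, y2, y3, y4 >= 0

Solving the primal: x* = (12, 2.5).
  primal value c^T x* = 58.
Solving the dual: y* = (3, 0, 1, 0).
  dual value b^T y* = 58.
Strong duality: c^T x* = b^T y*. Confirmed.

58


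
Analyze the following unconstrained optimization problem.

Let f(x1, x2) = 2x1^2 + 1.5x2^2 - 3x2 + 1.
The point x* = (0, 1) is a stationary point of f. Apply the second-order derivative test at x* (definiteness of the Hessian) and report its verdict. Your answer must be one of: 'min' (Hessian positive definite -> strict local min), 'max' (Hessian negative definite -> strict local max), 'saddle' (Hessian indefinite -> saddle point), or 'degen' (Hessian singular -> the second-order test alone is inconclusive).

Compute the Hessian H = grad^2 f:
  H = [[4, 0], [0, 3]]
Verify stationarity: grad f(x*) = H x* + g = (0, 0).
Eigenvalues of H: 3, 4.
Both eigenvalues > 0, so H is positive definite -> x* is a strict local min.

min


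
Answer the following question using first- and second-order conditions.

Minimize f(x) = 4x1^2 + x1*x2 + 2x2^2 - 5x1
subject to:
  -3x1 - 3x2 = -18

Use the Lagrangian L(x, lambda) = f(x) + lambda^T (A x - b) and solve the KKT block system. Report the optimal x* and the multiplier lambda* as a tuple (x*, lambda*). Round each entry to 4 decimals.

Form the Lagrangian:
  L(x, lambda) = (1/2) x^T Q x + c^T x + lambda^T (A x - b)
Stationarity (grad_x L = 0): Q x + c + A^T lambda = 0.
Primal feasibility: A x = b.

This gives the KKT block system:
  [ Q   A^T ] [ x     ]   [-c ]
  [ A    0  ] [ lambda ] = [ b ]

Solving the linear system:
  x*      = (2.3, 3.7)
  lambda* = (5.7)
  f(x*)   = 45.55

x* = (2.3, 3.7), lambda* = (5.7)


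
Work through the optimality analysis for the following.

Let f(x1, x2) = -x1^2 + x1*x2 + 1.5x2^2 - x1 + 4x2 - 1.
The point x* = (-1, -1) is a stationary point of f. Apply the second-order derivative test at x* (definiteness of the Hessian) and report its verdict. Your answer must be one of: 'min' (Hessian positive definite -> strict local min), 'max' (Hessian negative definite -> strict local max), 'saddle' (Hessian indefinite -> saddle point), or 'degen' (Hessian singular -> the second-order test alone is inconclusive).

Compute the Hessian H = grad^2 f:
  H = [[-2, 1], [1, 3]]
Verify stationarity: grad f(x*) = H x* + g = (0, 0).
Eigenvalues of H: -2.1926, 3.1926.
Eigenvalues have mixed signs, so H is indefinite -> x* is a saddle point.

saddle


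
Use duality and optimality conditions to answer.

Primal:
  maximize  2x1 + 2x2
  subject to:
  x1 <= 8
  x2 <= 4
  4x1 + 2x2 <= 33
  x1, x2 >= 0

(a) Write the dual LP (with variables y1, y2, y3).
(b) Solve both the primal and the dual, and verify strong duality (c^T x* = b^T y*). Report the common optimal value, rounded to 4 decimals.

The standard primal-dual pair for 'max c^T x s.t. A x <= b, x >= 0' is:
  Dual:  min b^T y  s.t.  A^T y >= c,  y >= 0.

So the dual LP is:
  minimize  8y1 + 4y2 + 33y3
  subject to:
    y1 + 4y3 >= 2
    y2 + 2y3 >= 2
    y1, y2, y3 >= 0

Solving the primal: x* = (6.25, 4).
  primal value c^T x* = 20.5.
Solving the dual: y* = (0, 1, 0.5).
  dual value b^T y* = 20.5.
Strong duality: c^T x* = b^T y*. Confirmed.

20.5


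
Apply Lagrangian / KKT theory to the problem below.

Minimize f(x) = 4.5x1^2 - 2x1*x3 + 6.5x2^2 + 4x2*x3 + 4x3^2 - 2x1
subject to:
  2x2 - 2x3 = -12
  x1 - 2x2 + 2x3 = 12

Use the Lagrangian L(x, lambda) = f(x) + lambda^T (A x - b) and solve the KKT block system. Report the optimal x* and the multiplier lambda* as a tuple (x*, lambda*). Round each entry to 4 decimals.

Form the Lagrangian:
  L(x, lambda) = (1/2) x^T Q x + c^T x + lambda^T (A x - b)
Stationarity (grad_x L = 0): Q x + c + A^T lambda = 0.
Primal feasibility: A x = b.

This gives the KKT block system:
  [ Q   A^T ] [ x     ]   [-c ]
  [ A    0  ] [ lambda ] = [ b ]

Solving the linear system:
  x*      = (0, -2.4828, 3.5172)
  lambda* = (18.1379, 9.0345)
  f(x*)   = 54.6207

x* = (0, -2.4828, 3.5172), lambda* = (18.1379, 9.0345)


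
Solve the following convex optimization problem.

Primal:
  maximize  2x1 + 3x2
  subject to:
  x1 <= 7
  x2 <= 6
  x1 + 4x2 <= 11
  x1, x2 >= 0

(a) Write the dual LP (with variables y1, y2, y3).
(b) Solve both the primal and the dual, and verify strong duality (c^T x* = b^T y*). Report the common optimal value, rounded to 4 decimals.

The standard primal-dual pair for 'max c^T x s.t. A x <= b, x >= 0' is:
  Dual:  min b^T y  s.t.  A^T y >= c,  y >= 0.

So the dual LP is:
  minimize  7y1 + 6y2 + 11y3
  subject to:
    y1 + y3 >= 2
    y2 + 4y3 >= 3
    y1, y2, y3 >= 0

Solving the primal: x* = (7, 1).
  primal value c^T x* = 17.
Solving the dual: y* = (1.25, 0, 0.75).
  dual value b^T y* = 17.
Strong duality: c^T x* = b^T y*. Confirmed.

17


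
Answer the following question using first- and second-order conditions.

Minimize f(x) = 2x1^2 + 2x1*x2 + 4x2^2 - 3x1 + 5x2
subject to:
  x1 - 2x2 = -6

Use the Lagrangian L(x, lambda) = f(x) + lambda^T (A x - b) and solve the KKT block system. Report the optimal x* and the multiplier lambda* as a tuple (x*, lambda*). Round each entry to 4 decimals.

Form the Lagrangian:
  L(x, lambda) = (1/2) x^T Q x + c^T x + lambda^T (A x - b)
Stationarity (grad_x L = 0): Q x + c + A^T lambda = 0.
Primal feasibility: A x = b.

This gives the KKT block system:
  [ Q   A^T ] [ x     ]   [-c ]
  [ A    0  ] [ lambda ] = [ b ]

Solving the linear system:
  x*      = (-2.1875, 1.9062)
  lambda* = (7.9375)
  f(x*)   = 31.8594

x* = (-2.1875, 1.9062), lambda* = (7.9375)


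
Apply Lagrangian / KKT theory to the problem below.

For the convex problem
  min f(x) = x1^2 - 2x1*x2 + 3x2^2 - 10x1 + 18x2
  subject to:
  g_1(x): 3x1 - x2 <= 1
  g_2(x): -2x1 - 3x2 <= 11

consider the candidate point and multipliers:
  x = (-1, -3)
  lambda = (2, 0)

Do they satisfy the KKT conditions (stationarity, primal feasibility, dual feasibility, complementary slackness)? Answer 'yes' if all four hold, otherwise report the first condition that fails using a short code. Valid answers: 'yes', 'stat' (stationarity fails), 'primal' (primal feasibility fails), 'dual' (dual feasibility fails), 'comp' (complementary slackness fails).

Gradient of f: grad f(x) = Q x + c = (-6, 2)
Constraint values g_i(x) = a_i^T x - b_i:
  g_1((-1, -3)) = -1
  g_2((-1, -3)) = 0
Stationarity residual: grad f(x) + sum_i lambda_i a_i = (0, 0)
  -> stationarity OK
Primal feasibility (all g_i <= 0): OK
Dual feasibility (all lambda_i >= 0): OK
Complementary slackness (lambda_i * g_i(x) = 0 for all i): FAILS

Verdict: the first failing condition is complementary_slackness -> comp.

comp


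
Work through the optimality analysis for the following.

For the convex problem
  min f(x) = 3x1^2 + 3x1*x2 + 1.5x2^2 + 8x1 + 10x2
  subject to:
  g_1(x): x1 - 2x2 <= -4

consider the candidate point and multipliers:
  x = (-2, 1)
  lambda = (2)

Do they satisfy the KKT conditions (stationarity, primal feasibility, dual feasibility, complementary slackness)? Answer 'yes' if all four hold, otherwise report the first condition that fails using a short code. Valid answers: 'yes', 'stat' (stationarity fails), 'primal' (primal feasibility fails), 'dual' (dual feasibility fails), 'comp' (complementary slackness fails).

Gradient of f: grad f(x) = Q x + c = (-1, 7)
Constraint values g_i(x) = a_i^T x - b_i:
  g_1((-2, 1)) = 0
Stationarity residual: grad f(x) + sum_i lambda_i a_i = (1, 3)
  -> stationarity FAILS
Primal feasibility (all g_i <= 0): OK
Dual feasibility (all lambda_i >= 0): OK
Complementary slackness (lambda_i * g_i(x) = 0 for all i): OK

Verdict: the first failing condition is stationarity -> stat.

stat


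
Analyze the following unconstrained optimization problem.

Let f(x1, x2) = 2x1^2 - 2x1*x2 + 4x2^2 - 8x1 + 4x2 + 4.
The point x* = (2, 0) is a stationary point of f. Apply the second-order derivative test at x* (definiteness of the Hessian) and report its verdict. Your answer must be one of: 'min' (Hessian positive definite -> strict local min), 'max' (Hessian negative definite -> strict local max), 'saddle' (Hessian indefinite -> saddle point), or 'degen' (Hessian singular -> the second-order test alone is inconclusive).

Compute the Hessian H = grad^2 f:
  H = [[4, -2], [-2, 8]]
Verify stationarity: grad f(x*) = H x* + g = (0, 0).
Eigenvalues of H: 3.1716, 8.8284.
Both eigenvalues > 0, so H is positive definite -> x* is a strict local min.

min


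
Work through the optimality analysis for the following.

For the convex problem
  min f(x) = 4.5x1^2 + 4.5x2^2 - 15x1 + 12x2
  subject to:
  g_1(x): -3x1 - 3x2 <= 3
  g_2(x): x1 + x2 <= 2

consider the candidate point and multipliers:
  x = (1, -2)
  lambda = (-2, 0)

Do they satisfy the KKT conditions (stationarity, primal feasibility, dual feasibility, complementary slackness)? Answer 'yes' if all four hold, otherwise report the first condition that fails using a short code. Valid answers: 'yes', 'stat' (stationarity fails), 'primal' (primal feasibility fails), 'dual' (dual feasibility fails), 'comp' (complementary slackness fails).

Gradient of f: grad f(x) = Q x + c = (-6, -6)
Constraint values g_i(x) = a_i^T x - b_i:
  g_1((1, -2)) = 0
  g_2((1, -2)) = -3
Stationarity residual: grad f(x) + sum_i lambda_i a_i = (0, 0)
  -> stationarity OK
Primal feasibility (all g_i <= 0): OK
Dual feasibility (all lambda_i >= 0): FAILS
Complementary slackness (lambda_i * g_i(x) = 0 for all i): OK

Verdict: the first failing condition is dual_feasibility -> dual.

dual


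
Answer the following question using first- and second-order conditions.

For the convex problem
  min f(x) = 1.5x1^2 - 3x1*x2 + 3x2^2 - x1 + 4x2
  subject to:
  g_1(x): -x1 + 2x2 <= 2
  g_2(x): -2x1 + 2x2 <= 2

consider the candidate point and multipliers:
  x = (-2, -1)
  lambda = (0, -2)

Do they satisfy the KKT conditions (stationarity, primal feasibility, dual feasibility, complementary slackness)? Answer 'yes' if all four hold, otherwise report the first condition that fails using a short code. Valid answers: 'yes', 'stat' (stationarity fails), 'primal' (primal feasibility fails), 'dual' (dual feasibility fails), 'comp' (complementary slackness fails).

Gradient of f: grad f(x) = Q x + c = (-4, 4)
Constraint values g_i(x) = a_i^T x - b_i:
  g_1((-2, -1)) = -2
  g_2((-2, -1)) = 0
Stationarity residual: grad f(x) + sum_i lambda_i a_i = (0, 0)
  -> stationarity OK
Primal feasibility (all g_i <= 0): OK
Dual feasibility (all lambda_i >= 0): FAILS
Complementary slackness (lambda_i * g_i(x) = 0 for all i): OK

Verdict: the first failing condition is dual_feasibility -> dual.

dual


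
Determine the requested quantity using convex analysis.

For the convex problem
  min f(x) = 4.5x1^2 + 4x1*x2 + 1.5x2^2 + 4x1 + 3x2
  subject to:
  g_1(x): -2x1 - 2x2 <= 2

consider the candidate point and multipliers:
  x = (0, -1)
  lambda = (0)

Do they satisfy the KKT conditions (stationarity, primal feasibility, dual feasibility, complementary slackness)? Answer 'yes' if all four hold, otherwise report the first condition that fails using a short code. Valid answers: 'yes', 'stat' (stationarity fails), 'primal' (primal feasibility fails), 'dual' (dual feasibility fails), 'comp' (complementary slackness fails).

Gradient of f: grad f(x) = Q x + c = (0, 0)
Constraint values g_i(x) = a_i^T x - b_i:
  g_1((0, -1)) = 0
Stationarity residual: grad f(x) + sum_i lambda_i a_i = (0, 0)
  -> stationarity OK
Primal feasibility (all g_i <= 0): OK
Dual feasibility (all lambda_i >= 0): OK
Complementary slackness (lambda_i * g_i(x) = 0 for all i): OK

Verdict: yes, KKT holds.

yes


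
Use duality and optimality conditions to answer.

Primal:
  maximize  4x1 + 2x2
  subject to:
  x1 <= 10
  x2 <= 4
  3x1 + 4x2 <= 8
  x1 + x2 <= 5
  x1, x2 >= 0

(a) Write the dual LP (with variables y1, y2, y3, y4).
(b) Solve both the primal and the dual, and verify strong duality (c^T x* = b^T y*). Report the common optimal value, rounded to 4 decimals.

The standard primal-dual pair for 'max c^T x s.t. A x <= b, x >= 0' is:
  Dual:  min b^T y  s.t.  A^T y >= c,  y >= 0.

So the dual LP is:
  minimize  10y1 + 4y2 + 8y3 + 5y4
  subject to:
    y1 + 3y3 + y4 >= 4
    y2 + 4y3 + y4 >= 2
    y1, y2, y3, y4 >= 0

Solving the primal: x* = (2.6667, 0).
  primal value c^T x* = 10.6667.
Solving the dual: y* = (0, 0, 1.3333, 0).
  dual value b^T y* = 10.6667.
Strong duality: c^T x* = b^T y*. Confirmed.

10.6667


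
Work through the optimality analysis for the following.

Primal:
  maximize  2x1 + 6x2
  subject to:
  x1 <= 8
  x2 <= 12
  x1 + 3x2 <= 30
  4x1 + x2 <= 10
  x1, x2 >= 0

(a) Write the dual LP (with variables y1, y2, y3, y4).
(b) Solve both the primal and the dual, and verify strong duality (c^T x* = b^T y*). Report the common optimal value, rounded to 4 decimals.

The standard primal-dual pair for 'max c^T x s.t. A x <= b, x >= 0' is:
  Dual:  min b^T y  s.t.  A^T y >= c,  y >= 0.

So the dual LP is:
  minimize  8y1 + 12y2 + 30y3 + 10y4
  subject to:
    y1 + y3 + 4y4 >= 2
    y2 + 3y3 + y4 >= 6
    y1, y2, y3, y4 >= 0

Solving the primal: x* = (0, 10).
  primal value c^T x* = 60.
Solving the dual: y* = (0, 0, 0, 6).
  dual value b^T y* = 60.
Strong duality: c^T x* = b^T y*. Confirmed.

60


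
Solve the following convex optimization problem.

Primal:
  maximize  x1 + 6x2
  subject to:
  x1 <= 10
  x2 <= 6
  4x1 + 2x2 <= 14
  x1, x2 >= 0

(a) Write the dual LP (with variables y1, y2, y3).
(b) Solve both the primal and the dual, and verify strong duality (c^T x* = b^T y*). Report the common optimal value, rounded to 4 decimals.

The standard primal-dual pair for 'max c^T x s.t. A x <= b, x >= 0' is:
  Dual:  min b^T y  s.t.  A^T y >= c,  y >= 0.

So the dual LP is:
  minimize  10y1 + 6y2 + 14y3
  subject to:
    y1 + 4y3 >= 1
    y2 + 2y3 >= 6
    y1, y2, y3 >= 0

Solving the primal: x* = (0.5, 6).
  primal value c^T x* = 36.5.
Solving the dual: y* = (0, 5.5, 0.25).
  dual value b^T y* = 36.5.
Strong duality: c^T x* = b^T y*. Confirmed.

36.5


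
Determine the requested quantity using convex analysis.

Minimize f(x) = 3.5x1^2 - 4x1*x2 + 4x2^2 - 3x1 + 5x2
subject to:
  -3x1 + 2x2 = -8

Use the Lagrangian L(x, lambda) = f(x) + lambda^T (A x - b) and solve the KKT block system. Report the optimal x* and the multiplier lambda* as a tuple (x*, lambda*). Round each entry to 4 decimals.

Form the Lagrangian:
  L(x, lambda) = (1/2) x^T Q x + c^T x + lambda^T (A x - b)
Stationarity (grad_x L = 0): Q x + c + A^T lambda = 0.
Primal feasibility: A x = b.

This gives the KKT block system:
  [ Q   A^T ] [ x     ]   [-c ]
  [ A    0  ] [ lambda ] = [ b ]

Solving the linear system:
  x*      = (2.1154, -0.8269)
  lambda* = (5.0385)
  f(x*)   = 14.9135

x* = (2.1154, -0.8269), lambda* = (5.0385)


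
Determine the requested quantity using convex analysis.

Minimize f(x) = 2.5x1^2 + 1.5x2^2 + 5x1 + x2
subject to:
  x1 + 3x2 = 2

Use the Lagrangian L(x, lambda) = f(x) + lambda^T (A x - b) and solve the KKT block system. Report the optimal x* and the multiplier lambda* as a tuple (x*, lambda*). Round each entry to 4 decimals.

Form the Lagrangian:
  L(x, lambda) = (1/2) x^T Q x + c^T x + lambda^T (A x - b)
Stationarity (grad_x L = 0): Q x + c + A^T lambda = 0.
Primal feasibility: A x = b.

This gives the KKT block system:
  [ Q   A^T ] [ x     ]   [-c ]
  [ A    0  ] [ lambda ] = [ b ]

Solving the linear system:
  x*      = (-0.75, 0.9167)
  lambda* = (-1.25)
  f(x*)   = -0.1667

x* = (-0.75, 0.9167), lambda* = (-1.25)


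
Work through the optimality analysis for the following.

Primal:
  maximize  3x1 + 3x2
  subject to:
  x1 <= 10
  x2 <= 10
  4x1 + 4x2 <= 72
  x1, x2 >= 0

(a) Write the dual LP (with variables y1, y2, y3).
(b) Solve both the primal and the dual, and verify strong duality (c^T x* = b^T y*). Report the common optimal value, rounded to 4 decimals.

The standard primal-dual pair for 'max c^T x s.t. A x <= b, x >= 0' is:
  Dual:  min b^T y  s.t.  A^T y >= c,  y >= 0.

So the dual LP is:
  minimize  10y1 + 10y2 + 72y3
  subject to:
    y1 + 4y3 >= 3
    y2 + 4y3 >= 3
    y1, y2, y3 >= 0

Solving the primal: x* = (8, 10).
  primal value c^T x* = 54.
Solving the dual: y* = (0, 0, 0.75).
  dual value b^T y* = 54.
Strong duality: c^T x* = b^T y*. Confirmed.

54


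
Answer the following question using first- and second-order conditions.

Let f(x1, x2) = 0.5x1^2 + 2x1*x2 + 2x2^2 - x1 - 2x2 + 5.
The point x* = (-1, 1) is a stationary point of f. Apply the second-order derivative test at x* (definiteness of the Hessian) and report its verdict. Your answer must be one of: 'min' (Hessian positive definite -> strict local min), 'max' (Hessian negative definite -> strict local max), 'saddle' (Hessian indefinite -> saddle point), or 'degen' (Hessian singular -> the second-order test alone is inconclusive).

Compute the Hessian H = grad^2 f:
  H = [[1, 2], [2, 4]]
Verify stationarity: grad f(x*) = H x* + g = (0, 0).
Eigenvalues of H: 0, 5.
H has a zero eigenvalue (singular; positive semidefinite but not definite), so H is neither positive definite, negative definite, nor indefinite. The second-order test alone is inconclusive -> degen.
(Indeed, f is constant along the null direction of H through x*, so x* is not a strict local extremum.)

degen


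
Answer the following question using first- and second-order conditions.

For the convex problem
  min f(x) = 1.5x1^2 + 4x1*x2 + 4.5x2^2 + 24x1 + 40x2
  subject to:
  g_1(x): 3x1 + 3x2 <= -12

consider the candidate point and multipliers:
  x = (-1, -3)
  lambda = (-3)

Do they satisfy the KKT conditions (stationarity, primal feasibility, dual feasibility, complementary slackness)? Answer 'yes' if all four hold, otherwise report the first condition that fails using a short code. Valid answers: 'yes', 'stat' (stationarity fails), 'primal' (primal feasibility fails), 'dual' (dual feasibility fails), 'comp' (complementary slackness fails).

Gradient of f: grad f(x) = Q x + c = (9, 9)
Constraint values g_i(x) = a_i^T x - b_i:
  g_1((-1, -3)) = 0
Stationarity residual: grad f(x) + sum_i lambda_i a_i = (0, 0)
  -> stationarity OK
Primal feasibility (all g_i <= 0): OK
Dual feasibility (all lambda_i >= 0): FAILS
Complementary slackness (lambda_i * g_i(x) = 0 for all i): OK

Verdict: the first failing condition is dual_feasibility -> dual.

dual


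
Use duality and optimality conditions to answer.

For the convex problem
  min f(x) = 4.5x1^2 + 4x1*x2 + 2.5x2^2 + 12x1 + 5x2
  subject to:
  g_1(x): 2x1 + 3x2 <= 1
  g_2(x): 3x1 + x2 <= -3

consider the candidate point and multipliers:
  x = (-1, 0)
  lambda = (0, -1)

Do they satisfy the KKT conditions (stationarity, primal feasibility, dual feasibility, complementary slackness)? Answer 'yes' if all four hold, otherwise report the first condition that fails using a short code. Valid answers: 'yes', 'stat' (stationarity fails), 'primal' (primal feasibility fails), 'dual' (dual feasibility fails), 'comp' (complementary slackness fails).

Gradient of f: grad f(x) = Q x + c = (3, 1)
Constraint values g_i(x) = a_i^T x - b_i:
  g_1((-1, 0)) = -3
  g_2((-1, 0)) = 0
Stationarity residual: grad f(x) + sum_i lambda_i a_i = (0, 0)
  -> stationarity OK
Primal feasibility (all g_i <= 0): OK
Dual feasibility (all lambda_i >= 0): FAILS
Complementary slackness (lambda_i * g_i(x) = 0 for all i): OK

Verdict: the first failing condition is dual_feasibility -> dual.

dual


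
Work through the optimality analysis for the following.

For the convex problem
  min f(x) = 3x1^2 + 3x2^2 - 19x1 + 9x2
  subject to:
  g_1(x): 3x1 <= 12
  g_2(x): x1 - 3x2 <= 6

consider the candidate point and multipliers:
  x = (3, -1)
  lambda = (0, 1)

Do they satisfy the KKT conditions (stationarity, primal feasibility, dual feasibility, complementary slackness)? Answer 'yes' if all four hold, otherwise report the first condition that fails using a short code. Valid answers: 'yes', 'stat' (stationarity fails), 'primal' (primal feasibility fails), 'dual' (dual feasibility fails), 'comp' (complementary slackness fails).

Gradient of f: grad f(x) = Q x + c = (-1, 3)
Constraint values g_i(x) = a_i^T x - b_i:
  g_1((3, -1)) = -3
  g_2((3, -1)) = 0
Stationarity residual: grad f(x) + sum_i lambda_i a_i = (0, 0)
  -> stationarity OK
Primal feasibility (all g_i <= 0): OK
Dual feasibility (all lambda_i >= 0): OK
Complementary slackness (lambda_i * g_i(x) = 0 for all i): OK

Verdict: yes, KKT holds.

yes
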